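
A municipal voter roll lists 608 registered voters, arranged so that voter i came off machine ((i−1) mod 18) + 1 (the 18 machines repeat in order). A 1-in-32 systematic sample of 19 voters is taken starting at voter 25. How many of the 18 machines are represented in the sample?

9

Consecutive selections differ by k = 32, so their machine numbers differ by 32 mod 18 = 14.
gcd(32, 18) = 2, so the sample visits 18/2 = 9 distinct residues mod 18.
Start 25 is machine 7; the machines hit are 1, 3, 5, 7, 9, 11, 13, 15, 17.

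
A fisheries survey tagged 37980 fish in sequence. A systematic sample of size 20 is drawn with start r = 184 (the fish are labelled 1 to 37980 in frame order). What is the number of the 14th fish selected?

k = 37980/20 = 1899
14th selection = r + (14−1)·k = 184 + 13×1899 = 184 + 24687 = 24871

24871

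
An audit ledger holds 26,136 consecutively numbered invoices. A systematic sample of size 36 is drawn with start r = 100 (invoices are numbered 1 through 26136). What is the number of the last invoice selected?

25510

k = 26136/36 = 726
36th selection = r + (36−1)·k = 100 + 35×726 = 100 + 25410 = 25510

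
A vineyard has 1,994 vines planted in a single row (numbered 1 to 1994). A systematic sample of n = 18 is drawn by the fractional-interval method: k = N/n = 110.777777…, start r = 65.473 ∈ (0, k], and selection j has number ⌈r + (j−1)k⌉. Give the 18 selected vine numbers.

66, 177, 288, 398, 509, 620, 731, 841, 952, 1063, 1174, 1285, 1395, 1506, 1617, 1728, 1838, 1949

j=1: r + 0k = 65.473 → ⌈·⌉ = 66
j=2: r + 1k = 176.250777… → ⌈·⌉ = 177
j=3: r + 2k = 287.028555… → ⌈·⌉ = 288
j=4: r + 3k = 397.806333… → ⌈·⌉ = 398
j=5: r + 4k = 508.584111… → ⌈·⌉ = 509
j=6: r + 5k = 619.361888… → ⌈·⌉ = 620
j=7: r + 6k = 730.139666… → ⌈·⌉ = 731
j=8: r + 7k = 840.917444… → ⌈·⌉ = 841
j=9: r + 8k = 951.695222… → ⌈·⌉ = 952
j=10: r + 9k = 1062.473 → ⌈·⌉ = 1063
j=11: r + 10k = 1173.250777… → ⌈·⌉ = 1174
j=12: r + 11k = 1284.028555… → ⌈·⌉ = 1285
j=13: r + 12k = 1394.806333… → ⌈·⌉ = 1395
j=14: r + 13k = 1505.584111… → ⌈·⌉ = 1506
j=15: r + 14k = 1616.361888… → ⌈·⌉ = 1617
j=16: r + 15k = 1727.139666… → ⌈·⌉ = 1728
j=17: r + 16k = 1837.917444… → ⌈·⌉ = 1838
j=18: r + 17k = 1948.695222… → ⌈·⌉ = 1949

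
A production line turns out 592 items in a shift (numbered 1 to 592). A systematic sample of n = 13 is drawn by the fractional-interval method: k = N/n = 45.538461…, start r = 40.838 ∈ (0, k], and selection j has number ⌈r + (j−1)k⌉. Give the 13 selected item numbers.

j=1: r + 0k = 40.838 → ⌈·⌉ = 41
j=2: r + 1k = 86.376461… → ⌈·⌉ = 87
j=3: r + 2k = 131.914923… → ⌈·⌉ = 132
j=4: r + 3k = 177.453384… → ⌈·⌉ = 178
j=5: r + 4k = 222.991846… → ⌈·⌉ = 223
j=6: r + 5k = 268.530307… → ⌈·⌉ = 269
j=7: r + 6k = 314.068769… → ⌈·⌉ = 315
j=8: r + 7k = 359.607230… → ⌈·⌉ = 360
j=9: r + 8k = 405.145692… → ⌈·⌉ = 406
j=10: r + 9k = 450.684153… → ⌈·⌉ = 451
j=11: r + 10k = 496.222615… → ⌈·⌉ = 497
j=12: r + 11k = 541.761076… → ⌈·⌉ = 542
j=13: r + 12k = 587.299538… → ⌈·⌉ = 588

41, 87, 132, 178, 223, 269, 315, 360, 406, 451, 497, 542, 588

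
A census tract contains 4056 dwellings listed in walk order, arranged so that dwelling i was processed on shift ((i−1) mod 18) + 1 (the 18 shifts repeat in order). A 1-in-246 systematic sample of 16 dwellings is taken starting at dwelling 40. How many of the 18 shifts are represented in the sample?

3

Consecutive selections differ by k = 246, so their shift numbers differ by 246 mod 18 = 12.
gcd(246, 18) = 6, so the sample visits 18/6 = 3 distinct residues mod 18.
Start 40 is shift 4; the shifts hit are 4, 10, 16.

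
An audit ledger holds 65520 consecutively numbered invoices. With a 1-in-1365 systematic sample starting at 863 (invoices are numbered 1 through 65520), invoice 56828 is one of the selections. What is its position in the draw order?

42

k = 1365
position = (56828 − 863)/1365 + 1 = 55965/1365 + 1 = 41 + 1 = 42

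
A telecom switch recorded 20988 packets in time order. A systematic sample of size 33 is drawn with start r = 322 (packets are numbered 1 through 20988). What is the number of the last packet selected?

k = 20988/33 = 636
33rd selection = r + (33−1)·k = 322 + 32×636 = 322 + 20352 = 20674

20674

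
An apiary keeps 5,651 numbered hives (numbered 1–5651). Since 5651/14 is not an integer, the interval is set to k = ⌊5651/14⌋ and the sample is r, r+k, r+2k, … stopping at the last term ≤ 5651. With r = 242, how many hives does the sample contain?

14

k = ⌊5651/14⌋ = 403
Achieved size = ⌊(5651 − 242)/403⌋ + 1 = ⌊5409/403⌋ + 1 = 13 + 1 = 14
(last selection: 242 + 13×403 = 5481 ≤ 5651; next would be 5884 > 5651)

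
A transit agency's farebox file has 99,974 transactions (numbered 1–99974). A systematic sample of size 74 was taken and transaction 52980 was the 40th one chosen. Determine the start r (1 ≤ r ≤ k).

k = 99974/74 = 1351
r = 52980 − (40−1)×1351 = 52980 − 52689 = 291

291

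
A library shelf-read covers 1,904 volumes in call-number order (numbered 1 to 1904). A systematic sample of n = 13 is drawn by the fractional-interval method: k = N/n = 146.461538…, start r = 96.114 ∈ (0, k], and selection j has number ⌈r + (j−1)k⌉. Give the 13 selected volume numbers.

j=1: r + 0k = 96.114 → ⌈·⌉ = 97
j=2: r + 1k = 242.575538… → ⌈·⌉ = 243
j=3: r + 2k = 389.037076… → ⌈·⌉ = 390
j=4: r + 3k = 535.498615… → ⌈·⌉ = 536
j=5: r + 4k = 681.960153… → ⌈·⌉ = 682
j=6: r + 5k = 828.421692… → ⌈·⌉ = 829
j=7: r + 6k = 974.883230… → ⌈·⌉ = 975
j=8: r + 7k = 1121.344769… → ⌈·⌉ = 1122
j=9: r + 8k = 1267.806307… → ⌈·⌉ = 1268
j=10: r + 9k = 1414.267846… → ⌈·⌉ = 1415
j=11: r + 10k = 1560.729384… → ⌈·⌉ = 1561
j=12: r + 11k = 1707.190923… → ⌈·⌉ = 1708
j=13: r + 12k = 1853.652461… → ⌈·⌉ = 1854

97, 243, 390, 536, 682, 829, 975, 1122, 1268, 1415, 1561, 1708, 1854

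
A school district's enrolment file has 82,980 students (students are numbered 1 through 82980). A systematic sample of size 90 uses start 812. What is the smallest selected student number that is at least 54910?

k = 82980/90 = 922
Steps past start: ⌈(54910 − 812)/922⌉ = ⌈54098/922⌉ = 59
Selected student: 812 + 59×922 = 55210

55210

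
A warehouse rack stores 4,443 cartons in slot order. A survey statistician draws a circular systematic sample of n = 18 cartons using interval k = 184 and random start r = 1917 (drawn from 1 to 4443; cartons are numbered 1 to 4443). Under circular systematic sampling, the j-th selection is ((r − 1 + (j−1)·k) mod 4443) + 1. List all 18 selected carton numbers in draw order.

1917, 2101, 2285, 2469, 2653, 2837, 3021, 3205, 3389, 3573, 3757, 3941, 4125, 4309, 50, 234, 418, 602

Selection 1: 1917
Selection 2: 1917 + 184 = 2101
Selection 3: 2101 + 184 = 2285
Selection 4: 2285 + 184 = 2469
Selection 5: 2469 + 184 = 2653
Selection 6: 2653 + 184 = 2837
Selection 7: 2837 + 184 = 3021
Selection 8: 3021 + 184 = 3205
Selection 9: 3205 + 184 = 3389
Selection 10: 3389 + 184 = 3573
Selection 11: 3573 + 184 = 3757
Selection 12: 3757 + 184 = 3941
Selection 13: 3941 + 184 = 4125
Selection 14: 4125 + 184 = 4309
Selection 15: 4309 + 184 = 4493 → 4493 − 4443 = 50
Selection 16: 50 + 184 = 234
Selection 17: 234 + 184 = 418
Selection 18: 418 + 184 = 602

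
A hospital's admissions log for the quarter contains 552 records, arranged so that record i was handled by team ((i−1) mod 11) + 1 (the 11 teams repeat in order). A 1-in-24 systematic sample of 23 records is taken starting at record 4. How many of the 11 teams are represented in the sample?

11

Consecutive selections differ by k = 24, so their team numbers differ by 24 mod 11 = 2.
gcd(24, 11) = 1, so the sample visits 11/1 = 11 distinct residues mod 11.
Start 4 is team 4; the teams hit are 1, 2, 3, 4, 5, 6, 7, 8, 9, 10, 11.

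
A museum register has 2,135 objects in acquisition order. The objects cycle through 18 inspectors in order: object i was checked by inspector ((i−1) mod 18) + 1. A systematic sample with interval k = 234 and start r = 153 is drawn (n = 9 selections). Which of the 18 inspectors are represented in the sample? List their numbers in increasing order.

9

Consecutive selections differ by k = 234, so their inspector numbers differ by 234 mod 18 = 0.
gcd(234, 18) = 18, so the sample visits 18/18 = 1 distinct residues mod 18.
Start 153 is inspector 9; the inspectors hit are 9.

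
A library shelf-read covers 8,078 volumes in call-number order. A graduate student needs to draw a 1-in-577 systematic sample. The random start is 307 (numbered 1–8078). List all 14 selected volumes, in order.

307, 884, 1461, 2038, 2615, 3192, 3769, 4346, 4923, 5500, 6077, 6654, 7231, 7808

volume 1: 307
volume 2: 307 + 577 = 884
volume 3: 884 + 577 = 1461
volume 4: 1461 + 577 = 2038
volume 5: 2038 + 577 = 2615
volume 6: 2615 + 577 = 3192
volume 7: 3192 + 577 = 3769
volume 8: 3769 + 577 = 4346
volume 9: 4346 + 577 = 4923
volume 10: 4923 + 577 = 5500
volume 11: 5500 + 577 = 6077
volume 12: 6077 + 577 = 6654
volume 13: 6654 + 577 = 7231
volume 14: 7231 + 577 = 7808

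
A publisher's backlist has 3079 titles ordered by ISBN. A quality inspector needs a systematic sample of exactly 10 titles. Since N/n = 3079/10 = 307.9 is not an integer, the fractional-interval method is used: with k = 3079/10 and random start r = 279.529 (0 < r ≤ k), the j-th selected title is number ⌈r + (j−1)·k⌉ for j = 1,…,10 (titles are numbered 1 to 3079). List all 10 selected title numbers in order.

280, 588, 896, 1204, 1512, 1820, 2127, 2435, 2743, 3051

j=1: r + 0k = 279.529 → ⌈·⌉ = 280
j=2: r + 1k = 587.429 → ⌈·⌉ = 588
j=3: r + 2k = 895.329 → ⌈·⌉ = 896
j=4: r + 3k = 1203.229 → ⌈·⌉ = 1204
j=5: r + 4k = 1511.129 → ⌈·⌉ = 1512
j=6: r + 5k = 1819.029 → ⌈·⌉ = 1820
j=7: r + 6k = 2126.929 → ⌈·⌉ = 2127
j=8: r + 7k = 2434.829 → ⌈·⌉ = 2435
j=9: r + 8k = 2742.729 → ⌈·⌉ = 2743
j=10: r + 9k = 3050.629 → ⌈·⌉ = 3051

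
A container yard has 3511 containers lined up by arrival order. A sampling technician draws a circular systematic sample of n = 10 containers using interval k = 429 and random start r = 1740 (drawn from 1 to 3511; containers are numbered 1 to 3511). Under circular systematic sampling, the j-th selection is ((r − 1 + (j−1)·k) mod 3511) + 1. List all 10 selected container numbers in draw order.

Selection 1: 1740
Selection 2: 1740 + 429 = 2169
Selection 3: 2169 + 429 = 2598
Selection 4: 2598 + 429 = 3027
Selection 5: 3027 + 429 = 3456
Selection 6: 3456 + 429 = 3885 → 3885 − 3511 = 374
Selection 7: 374 + 429 = 803
Selection 8: 803 + 429 = 1232
Selection 9: 1232 + 429 = 1661
Selection 10: 1661 + 429 = 2090

1740, 2169, 2598, 3027, 3456, 374, 803, 1232, 1661, 2090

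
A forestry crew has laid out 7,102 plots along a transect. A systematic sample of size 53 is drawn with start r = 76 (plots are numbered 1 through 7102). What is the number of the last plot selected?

7044

k = 7102/53 = 134
53rd selection = r + (53−1)·k = 76 + 52×134 = 76 + 6968 = 7044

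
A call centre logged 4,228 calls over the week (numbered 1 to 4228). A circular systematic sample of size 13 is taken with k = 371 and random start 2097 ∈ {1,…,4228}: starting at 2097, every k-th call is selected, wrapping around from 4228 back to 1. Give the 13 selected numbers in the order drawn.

2097, 2468, 2839, 3210, 3581, 3952, 95, 466, 837, 1208, 1579, 1950, 2321

Selection 1: 2097
Selection 2: 2097 + 371 = 2468
Selection 3: 2468 + 371 = 2839
Selection 4: 2839 + 371 = 3210
Selection 5: 3210 + 371 = 3581
Selection 6: 3581 + 371 = 3952
Selection 7: 3952 + 371 = 4323 → 4323 − 4228 = 95
Selection 8: 95 + 371 = 466
Selection 9: 466 + 371 = 837
Selection 10: 837 + 371 = 1208
Selection 11: 1208 + 371 = 1579
Selection 12: 1579 + 371 = 1950
Selection 13: 1950 + 371 = 2321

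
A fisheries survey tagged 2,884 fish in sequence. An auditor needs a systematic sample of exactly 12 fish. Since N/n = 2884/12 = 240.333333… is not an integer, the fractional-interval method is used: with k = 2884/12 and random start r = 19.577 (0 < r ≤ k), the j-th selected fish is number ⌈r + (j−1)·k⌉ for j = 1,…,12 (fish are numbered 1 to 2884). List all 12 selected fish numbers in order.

j=1: r + 0k = 19.577 → ⌈·⌉ = 20
j=2: r + 1k = 259.910333… → ⌈·⌉ = 260
j=3: r + 2k = 500.243666… → ⌈·⌉ = 501
j=4: r + 3k = 740.577 → ⌈·⌉ = 741
j=5: r + 4k = 980.910333… → ⌈·⌉ = 981
j=6: r + 5k = 1221.243666… → ⌈·⌉ = 1222
j=7: r + 6k = 1461.577 → ⌈·⌉ = 1462
j=8: r + 7k = 1701.910333… → ⌈·⌉ = 1702
j=9: r + 8k = 1942.243666… → ⌈·⌉ = 1943
j=10: r + 9k = 2182.577 → ⌈·⌉ = 2183
j=11: r + 10k = 2422.910333… → ⌈·⌉ = 2423
j=12: r + 11k = 2663.243666… → ⌈·⌉ = 2664

20, 260, 501, 741, 981, 1222, 1462, 1702, 1943, 2183, 2423, 2664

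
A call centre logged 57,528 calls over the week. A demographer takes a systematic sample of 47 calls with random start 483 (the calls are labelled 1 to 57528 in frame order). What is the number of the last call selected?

56787

k = 57528/47 = 1224
47th selection = r + (47−1)·k = 483 + 46×1224 = 483 + 56304 = 56787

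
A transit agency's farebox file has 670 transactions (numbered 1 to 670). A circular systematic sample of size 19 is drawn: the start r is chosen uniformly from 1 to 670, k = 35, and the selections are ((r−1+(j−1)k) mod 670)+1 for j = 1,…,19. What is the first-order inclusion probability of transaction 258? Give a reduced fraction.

For each position j, as r ranges over 1…670 the j-th selection hits every transaction exactly once, so transaction 258 is selected for exactly 19 of the 670 starts.
Inclusion probability = 19/670.

19/670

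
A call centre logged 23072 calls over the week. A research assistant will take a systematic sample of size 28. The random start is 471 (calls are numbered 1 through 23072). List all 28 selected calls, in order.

471, 1295, 2119, 2943, 3767, 4591, 5415, 6239, 7063, 7887, 8711, 9535, 10359, 11183, 12007, 12831, 13655, 14479, 15303, 16127, 16951, 17775, 18599, 19423, 20247, 21071, 21895, 22719

k = N/n = 23072/28 = 824
call 1: 471
call 2: 471 + 824 = 1295
call 3: 1295 + 824 = 2119
call 4: 2119 + 824 = 2943
call 5: 2943 + 824 = 3767
call 6: 3767 + 824 = 4591
call 7: 4591 + 824 = 5415
call 8: 5415 + 824 = 6239
call 9: 6239 + 824 = 7063
call 10: 7063 + 824 = 7887
call 11: 7887 + 824 = 8711
call 12: 8711 + 824 = 9535
call 13: 9535 + 824 = 10359
call 14: 10359 + 824 = 11183
call 15: 11183 + 824 = 12007
call 16: 12007 + 824 = 12831
call 17: 12831 + 824 = 13655
call 18: 13655 + 824 = 14479
call 19: 14479 + 824 = 15303
call 20: 15303 + 824 = 16127
call 21: 16127 + 824 = 16951
call 22: 16951 + 824 = 17775
call 23: 17775 + 824 = 18599
call 24: 18599 + 824 = 19423
call 25: 19423 + 824 = 20247
call 26: 20247 + 824 = 21071
call 27: 21071 + 824 = 21895
call 28: 21895 + 824 = 22719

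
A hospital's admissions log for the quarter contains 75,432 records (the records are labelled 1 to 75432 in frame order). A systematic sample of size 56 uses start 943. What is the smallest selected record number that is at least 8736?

k = 75432/56 = 1347
Steps past start: ⌈(8736 − 943)/1347⌉ = ⌈7793/1347⌉ = 6
Selected record: 943 + 6×1347 = 9025

9025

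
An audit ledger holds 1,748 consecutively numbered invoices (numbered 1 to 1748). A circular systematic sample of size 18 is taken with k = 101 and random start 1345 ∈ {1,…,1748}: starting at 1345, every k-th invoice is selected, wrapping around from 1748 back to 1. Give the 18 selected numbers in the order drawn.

1345, 1446, 1547, 1648, 1, 102, 203, 304, 405, 506, 607, 708, 809, 910, 1011, 1112, 1213, 1314

Selection 1: 1345
Selection 2: 1345 + 101 = 1446
Selection 3: 1446 + 101 = 1547
Selection 4: 1547 + 101 = 1648
Selection 5: 1648 + 101 = 1749 → 1749 − 1748 = 1
Selection 6: 1 + 101 = 102
Selection 7: 102 + 101 = 203
Selection 8: 203 + 101 = 304
Selection 9: 304 + 101 = 405
Selection 10: 405 + 101 = 506
Selection 11: 506 + 101 = 607
Selection 12: 607 + 101 = 708
Selection 13: 708 + 101 = 809
Selection 14: 809 + 101 = 910
Selection 15: 910 + 101 = 1011
Selection 16: 1011 + 101 = 1112
Selection 17: 1112 + 101 = 1213
Selection 18: 1213 + 101 = 1314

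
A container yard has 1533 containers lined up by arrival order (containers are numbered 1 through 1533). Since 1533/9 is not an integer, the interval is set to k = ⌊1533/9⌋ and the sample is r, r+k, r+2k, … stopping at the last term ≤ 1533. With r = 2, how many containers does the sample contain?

k = ⌊1533/9⌋ = 170
Achieved size = ⌊(1533 − 2)/170⌋ + 1 = ⌊1531/170⌋ + 1 = 9 + 1 = 10
(last selection: 2 + 9×170 = 1532 ≤ 1533; next would be 1702 > 1533)

10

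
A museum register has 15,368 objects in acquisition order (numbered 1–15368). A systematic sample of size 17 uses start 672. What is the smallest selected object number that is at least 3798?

4288

k = 15368/17 = 904
Steps past start: ⌈(3798 − 672)/904⌉ = ⌈3126/904⌉ = 4
Selected object: 672 + 4×904 = 4288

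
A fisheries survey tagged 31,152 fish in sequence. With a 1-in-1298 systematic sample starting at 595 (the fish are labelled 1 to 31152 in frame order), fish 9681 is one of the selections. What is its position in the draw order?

k = 1298
position = (9681 − 595)/1298 + 1 = 9086/1298 + 1 = 7 + 1 = 8

8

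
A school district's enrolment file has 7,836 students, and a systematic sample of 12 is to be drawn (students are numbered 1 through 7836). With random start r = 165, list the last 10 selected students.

1471, 2124, 2777, 3430, 4083, 4736, 5389, 6042, 6695, 7348

k = N/n = 7836/12 = 653
3rd selection = 165 + 2×653 = 1471
4th: 1471 + 653 = 2124
5th: 2124 + 653 = 2777
6th: 2777 + 653 = 3430
7th: 3430 + 653 = 4083
8th: 4083 + 653 = 4736
9th: 4736 + 653 = 5389
10th: 5389 + 653 = 6042
11th: 6042 + 653 = 6695
12th: 6695 + 653 = 7348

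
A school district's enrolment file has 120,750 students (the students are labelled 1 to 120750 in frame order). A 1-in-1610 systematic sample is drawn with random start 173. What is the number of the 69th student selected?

109653

k = 1610
69th selection = r + (69−1)·k = 173 + 68×1610 = 173 + 109480 = 109653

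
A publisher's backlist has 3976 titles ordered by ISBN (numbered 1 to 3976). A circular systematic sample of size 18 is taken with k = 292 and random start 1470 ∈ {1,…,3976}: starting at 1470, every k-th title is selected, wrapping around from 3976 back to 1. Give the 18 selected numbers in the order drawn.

Selection 1: 1470
Selection 2: 1470 + 292 = 1762
Selection 3: 1762 + 292 = 2054
Selection 4: 2054 + 292 = 2346
Selection 5: 2346 + 292 = 2638
Selection 6: 2638 + 292 = 2930
Selection 7: 2930 + 292 = 3222
Selection 8: 3222 + 292 = 3514
Selection 9: 3514 + 292 = 3806
Selection 10: 3806 + 292 = 4098 → 4098 − 3976 = 122
Selection 11: 122 + 292 = 414
Selection 12: 414 + 292 = 706
Selection 13: 706 + 292 = 998
Selection 14: 998 + 292 = 1290
Selection 15: 1290 + 292 = 1582
Selection 16: 1582 + 292 = 1874
Selection 17: 1874 + 292 = 2166
Selection 18: 2166 + 292 = 2458

1470, 1762, 2054, 2346, 2638, 2930, 3222, 3514, 3806, 122, 414, 706, 998, 1290, 1582, 1874, 2166, 2458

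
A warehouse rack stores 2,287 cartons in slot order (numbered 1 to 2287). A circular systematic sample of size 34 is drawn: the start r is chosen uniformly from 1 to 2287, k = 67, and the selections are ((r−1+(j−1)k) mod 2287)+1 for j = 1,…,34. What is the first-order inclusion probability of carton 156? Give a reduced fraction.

For each position j, as r ranges over 1…2287 the j-th selection hits every carton exactly once, so carton 156 is selected for exactly 34 of the 2287 starts.
Inclusion probability = 34/2287.

34/2287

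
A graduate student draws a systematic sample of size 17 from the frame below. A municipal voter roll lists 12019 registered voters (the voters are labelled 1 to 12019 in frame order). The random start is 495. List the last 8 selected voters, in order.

6858, 7565, 8272, 8979, 9686, 10393, 11100, 11807

k = N/n = 12019/17 = 707
10th selection = 495 + 9×707 = 6858
11th: 6858 + 707 = 7565
12th: 7565 + 707 = 8272
13th: 8272 + 707 = 8979
14th: 8979 + 707 = 9686
15th: 9686 + 707 = 10393
16th: 10393 + 707 = 11100
17th: 11100 + 707 = 11807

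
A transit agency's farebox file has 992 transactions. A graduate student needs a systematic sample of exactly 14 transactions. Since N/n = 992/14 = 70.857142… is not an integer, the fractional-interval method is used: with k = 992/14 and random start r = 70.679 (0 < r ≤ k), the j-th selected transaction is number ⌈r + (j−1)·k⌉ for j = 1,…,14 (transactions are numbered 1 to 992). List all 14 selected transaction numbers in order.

j=1: r + 0k = 70.679 → ⌈·⌉ = 71
j=2: r + 1k = 141.536142… → ⌈·⌉ = 142
j=3: r + 2k = 212.393285… → ⌈·⌉ = 213
j=4: r + 3k = 283.250428… → ⌈·⌉ = 284
j=5: r + 4k = 354.107571… → ⌈·⌉ = 355
j=6: r + 5k = 424.964714… → ⌈·⌉ = 425
j=7: r + 6k = 495.821857… → ⌈·⌉ = 496
j=8: r + 7k = 566.679 → ⌈·⌉ = 567
j=9: r + 8k = 637.536142… → ⌈·⌉ = 638
j=10: r + 9k = 708.393285… → ⌈·⌉ = 709
j=11: r + 10k = 779.250428… → ⌈·⌉ = 780
j=12: r + 11k = 850.107571… → ⌈·⌉ = 851
j=13: r + 12k = 920.964714… → ⌈·⌉ = 921
j=14: r + 13k = 991.821857… → ⌈·⌉ = 992

71, 142, 213, 284, 355, 425, 496, 567, 638, 709, 780, 851, 921, 992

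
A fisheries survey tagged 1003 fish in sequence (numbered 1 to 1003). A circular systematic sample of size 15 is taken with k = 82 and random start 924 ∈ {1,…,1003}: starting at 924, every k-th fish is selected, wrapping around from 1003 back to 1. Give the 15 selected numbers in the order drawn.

924, 3, 85, 167, 249, 331, 413, 495, 577, 659, 741, 823, 905, 987, 66

Selection 1: 924
Selection 2: 924 + 82 = 1006 → 1006 − 1003 = 3
Selection 3: 3 + 82 = 85
Selection 4: 85 + 82 = 167
Selection 5: 167 + 82 = 249
Selection 6: 249 + 82 = 331
Selection 7: 331 + 82 = 413
Selection 8: 413 + 82 = 495
Selection 9: 495 + 82 = 577
Selection 10: 577 + 82 = 659
Selection 11: 659 + 82 = 741
Selection 12: 741 + 82 = 823
Selection 13: 823 + 82 = 905
Selection 14: 905 + 82 = 987
Selection 15: 987 + 82 = 1069 → 1069 − 1003 = 66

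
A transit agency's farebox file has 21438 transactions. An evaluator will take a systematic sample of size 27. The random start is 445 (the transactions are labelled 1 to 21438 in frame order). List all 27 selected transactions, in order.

445, 1239, 2033, 2827, 3621, 4415, 5209, 6003, 6797, 7591, 8385, 9179, 9973, 10767, 11561, 12355, 13149, 13943, 14737, 15531, 16325, 17119, 17913, 18707, 19501, 20295, 21089

k = N/n = 21438/27 = 794
transaction 1: 445
transaction 2: 445 + 794 = 1239
transaction 3: 1239 + 794 = 2033
transaction 4: 2033 + 794 = 2827
transaction 5: 2827 + 794 = 3621
transaction 6: 3621 + 794 = 4415
transaction 7: 4415 + 794 = 5209
transaction 8: 5209 + 794 = 6003
transaction 9: 6003 + 794 = 6797
transaction 10: 6797 + 794 = 7591
transaction 11: 7591 + 794 = 8385
transaction 12: 8385 + 794 = 9179
transaction 13: 9179 + 794 = 9973
transaction 14: 9973 + 794 = 10767
transaction 15: 10767 + 794 = 11561
transaction 16: 11561 + 794 = 12355
transaction 17: 12355 + 794 = 13149
transaction 18: 13149 + 794 = 13943
transaction 19: 13943 + 794 = 14737
transaction 20: 14737 + 794 = 15531
transaction 21: 15531 + 794 = 16325
transaction 22: 16325 + 794 = 17119
transaction 23: 17119 + 794 = 17913
transaction 24: 17913 + 794 = 18707
transaction 25: 18707 + 794 = 19501
transaction 26: 19501 + 794 = 20295
transaction 27: 20295 + 794 = 21089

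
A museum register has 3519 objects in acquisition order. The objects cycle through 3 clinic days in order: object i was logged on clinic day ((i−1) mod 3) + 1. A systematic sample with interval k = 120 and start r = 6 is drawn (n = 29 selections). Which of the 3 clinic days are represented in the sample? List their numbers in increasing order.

3

Consecutive selections differ by k = 120, so their clinic day numbers differ by 120 mod 3 = 0.
gcd(120, 3) = 3, so the sample visits 3/3 = 1 distinct residues mod 3.
Start 6 is clinic day 3; the clinic days hit are 3.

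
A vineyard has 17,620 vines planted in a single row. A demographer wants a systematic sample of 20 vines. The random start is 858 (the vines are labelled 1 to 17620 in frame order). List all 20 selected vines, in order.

858, 1739, 2620, 3501, 4382, 5263, 6144, 7025, 7906, 8787, 9668, 10549, 11430, 12311, 13192, 14073, 14954, 15835, 16716, 17597

k = N/n = 17620/20 = 881
vine 1: 858
vine 2: 858 + 881 = 1739
vine 3: 1739 + 881 = 2620
vine 4: 2620 + 881 = 3501
vine 5: 3501 + 881 = 4382
vine 6: 4382 + 881 = 5263
vine 7: 5263 + 881 = 6144
vine 8: 6144 + 881 = 7025
vine 9: 7025 + 881 = 7906
vine 10: 7906 + 881 = 8787
vine 11: 8787 + 881 = 9668
vine 12: 9668 + 881 = 10549
vine 13: 10549 + 881 = 11430
vine 14: 11430 + 881 = 12311
vine 15: 12311 + 881 = 13192
vine 16: 13192 + 881 = 14073
vine 17: 14073 + 881 = 14954
vine 18: 14954 + 881 = 15835
vine 19: 15835 + 881 = 16716
vine 20: 16716 + 881 = 17597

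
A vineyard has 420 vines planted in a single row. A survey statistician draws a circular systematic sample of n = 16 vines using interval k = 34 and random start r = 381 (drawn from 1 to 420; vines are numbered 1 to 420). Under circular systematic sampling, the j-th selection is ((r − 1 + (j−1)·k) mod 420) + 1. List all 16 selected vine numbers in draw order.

Selection 1: 381
Selection 2: 381 + 34 = 415
Selection 3: 415 + 34 = 449 → 449 − 420 = 29
Selection 4: 29 + 34 = 63
Selection 5: 63 + 34 = 97
Selection 6: 97 + 34 = 131
Selection 7: 131 + 34 = 165
Selection 8: 165 + 34 = 199
Selection 9: 199 + 34 = 233
Selection 10: 233 + 34 = 267
Selection 11: 267 + 34 = 301
Selection 12: 301 + 34 = 335
Selection 13: 335 + 34 = 369
Selection 14: 369 + 34 = 403
Selection 15: 403 + 34 = 437 → 437 − 420 = 17
Selection 16: 17 + 34 = 51

381, 415, 29, 63, 97, 131, 165, 199, 233, 267, 301, 335, 369, 403, 17, 51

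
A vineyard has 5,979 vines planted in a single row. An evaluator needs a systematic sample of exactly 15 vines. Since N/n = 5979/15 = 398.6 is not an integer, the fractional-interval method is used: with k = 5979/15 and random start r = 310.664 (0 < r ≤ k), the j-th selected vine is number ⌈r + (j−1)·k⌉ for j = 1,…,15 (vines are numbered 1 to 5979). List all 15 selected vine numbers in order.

j=1: r + 0k = 310.664 → ⌈·⌉ = 311
j=2: r + 1k = 709.264 → ⌈·⌉ = 710
j=3: r + 2k = 1107.864 → ⌈·⌉ = 1108
j=4: r + 3k = 1506.464 → ⌈·⌉ = 1507
j=5: r + 4k = 1905.064 → ⌈·⌉ = 1906
j=6: r + 5k = 2303.664 → ⌈·⌉ = 2304
j=7: r + 6k = 2702.264 → ⌈·⌉ = 2703
j=8: r + 7k = 3100.864 → ⌈·⌉ = 3101
j=9: r + 8k = 3499.464 → ⌈·⌉ = 3500
j=10: r + 9k = 3898.064 → ⌈·⌉ = 3899
j=11: r + 10k = 4296.664 → ⌈·⌉ = 4297
j=12: r + 11k = 4695.264 → ⌈·⌉ = 4696
j=13: r + 12k = 5093.864 → ⌈·⌉ = 5094
j=14: r + 13k = 5492.464 → ⌈·⌉ = 5493
j=15: r + 14k = 5891.064 → ⌈·⌉ = 5892

311, 710, 1108, 1507, 1906, 2304, 2703, 3101, 3500, 3899, 4297, 4696, 5094, 5493, 5892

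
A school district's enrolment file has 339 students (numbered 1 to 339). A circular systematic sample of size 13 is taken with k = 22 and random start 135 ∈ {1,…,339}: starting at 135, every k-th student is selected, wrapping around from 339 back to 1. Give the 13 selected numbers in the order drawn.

Selection 1: 135
Selection 2: 135 + 22 = 157
Selection 3: 157 + 22 = 179
Selection 4: 179 + 22 = 201
Selection 5: 201 + 22 = 223
Selection 6: 223 + 22 = 245
Selection 7: 245 + 22 = 267
Selection 8: 267 + 22 = 289
Selection 9: 289 + 22 = 311
Selection 10: 311 + 22 = 333
Selection 11: 333 + 22 = 355 → 355 − 339 = 16
Selection 12: 16 + 22 = 38
Selection 13: 38 + 22 = 60

135, 157, 179, 201, 223, 245, 267, 289, 311, 333, 16, 38, 60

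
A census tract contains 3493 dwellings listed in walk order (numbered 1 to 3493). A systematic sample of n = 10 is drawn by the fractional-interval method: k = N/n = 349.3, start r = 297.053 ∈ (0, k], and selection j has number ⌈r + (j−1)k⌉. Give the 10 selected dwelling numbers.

j=1: r + 0k = 297.053 → ⌈·⌉ = 298
j=2: r + 1k = 646.353 → ⌈·⌉ = 647
j=3: r + 2k = 995.653 → ⌈·⌉ = 996
j=4: r + 3k = 1344.953 → ⌈·⌉ = 1345
j=5: r + 4k = 1694.253 → ⌈·⌉ = 1695
j=6: r + 5k = 2043.553 → ⌈·⌉ = 2044
j=7: r + 6k = 2392.853 → ⌈·⌉ = 2393
j=8: r + 7k = 2742.153 → ⌈·⌉ = 2743
j=9: r + 8k = 3091.453 → ⌈·⌉ = 3092
j=10: r + 9k = 3440.753 → ⌈·⌉ = 3441

298, 647, 996, 1345, 1695, 2044, 2393, 2743, 3092, 3441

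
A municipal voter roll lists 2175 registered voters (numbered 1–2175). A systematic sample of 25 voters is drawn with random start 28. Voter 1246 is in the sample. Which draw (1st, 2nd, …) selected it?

k = 2175/25 = 87
position = (1246 − 28)/87 + 1 = 1218/87 + 1 = 14 + 1 = 15

15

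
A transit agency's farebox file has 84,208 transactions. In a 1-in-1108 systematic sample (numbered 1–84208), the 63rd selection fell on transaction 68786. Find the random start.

90

k = 1108
r = 68786 − (63−1)×1108 = 68786 − 68696 = 90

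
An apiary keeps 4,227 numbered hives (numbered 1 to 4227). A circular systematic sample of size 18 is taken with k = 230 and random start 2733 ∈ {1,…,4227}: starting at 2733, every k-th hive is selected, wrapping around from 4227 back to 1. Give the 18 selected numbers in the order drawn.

2733, 2963, 3193, 3423, 3653, 3883, 4113, 116, 346, 576, 806, 1036, 1266, 1496, 1726, 1956, 2186, 2416

Selection 1: 2733
Selection 2: 2733 + 230 = 2963
Selection 3: 2963 + 230 = 3193
Selection 4: 3193 + 230 = 3423
Selection 5: 3423 + 230 = 3653
Selection 6: 3653 + 230 = 3883
Selection 7: 3883 + 230 = 4113
Selection 8: 4113 + 230 = 4343 → 4343 − 4227 = 116
Selection 9: 116 + 230 = 346
Selection 10: 346 + 230 = 576
Selection 11: 576 + 230 = 806
Selection 12: 806 + 230 = 1036
Selection 13: 1036 + 230 = 1266
Selection 14: 1266 + 230 = 1496
Selection 15: 1496 + 230 = 1726
Selection 16: 1726 + 230 = 1956
Selection 17: 1956 + 230 = 2186
Selection 18: 2186 + 230 = 2416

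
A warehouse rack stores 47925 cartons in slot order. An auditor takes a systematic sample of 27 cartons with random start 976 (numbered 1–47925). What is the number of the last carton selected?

47126

k = 47925/27 = 1775
27th selection = r + (27−1)·k = 976 + 26×1775 = 976 + 46150 = 47126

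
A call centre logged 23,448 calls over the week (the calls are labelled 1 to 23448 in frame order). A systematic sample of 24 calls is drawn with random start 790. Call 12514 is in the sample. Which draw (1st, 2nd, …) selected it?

k = 23448/24 = 977
position = (12514 − 790)/977 + 1 = 11724/977 + 1 = 12 + 1 = 13

13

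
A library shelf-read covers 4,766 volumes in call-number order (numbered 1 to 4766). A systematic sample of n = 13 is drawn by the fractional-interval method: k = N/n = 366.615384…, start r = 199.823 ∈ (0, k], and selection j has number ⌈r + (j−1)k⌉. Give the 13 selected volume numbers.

200, 567, 934, 1300, 1667, 2033, 2400, 2767, 3133, 3500, 3866, 4233, 4600

j=1: r + 0k = 199.823 → ⌈·⌉ = 200
j=2: r + 1k = 566.438384… → ⌈·⌉ = 567
j=3: r + 2k = 933.053769… → ⌈·⌉ = 934
j=4: r + 3k = 1299.669153… → ⌈·⌉ = 1300
j=5: r + 4k = 1666.284538… → ⌈·⌉ = 1667
j=6: r + 5k = 2032.899923… → ⌈·⌉ = 2033
j=7: r + 6k = 2399.515307… → ⌈·⌉ = 2400
j=8: r + 7k = 2766.130692… → ⌈·⌉ = 2767
j=9: r + 8k = 3132.746076… → ⌈·⌉ = 3133
j=10: r + 9k = 3499.361461… → ⌈·⌉ = 3500
j=11: r + 10k = 3865.976846… → ⌈·⌉ = 3866
j=12: r + 11k = 4232.592230… → ⌈·⌉ = 4233
j=13: r + 12k = 4599.207615… → ⌈·⌉ = 4600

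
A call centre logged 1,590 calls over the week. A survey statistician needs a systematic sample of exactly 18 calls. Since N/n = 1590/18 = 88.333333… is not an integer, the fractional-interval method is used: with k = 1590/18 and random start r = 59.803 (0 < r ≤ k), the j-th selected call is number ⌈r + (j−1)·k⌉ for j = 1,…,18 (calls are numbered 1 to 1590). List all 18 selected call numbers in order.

j=1: r + 0k = 59.803 → ⌈·⌉ = 60
j=2: r + 1k = 148.136333… → ⌈·⌉ = 149
j=3: r + 2k = 236.469666… → ⌈·⌉ = 237
j=4: r + 3k = 324.803 → ⌈·⌉ = 325
j=5: r + 4k = 413.136333… → ⌈·⌉ = 414
j=6: r + 5k = 501.469666… → ⌈·⌉ = 502
j=7: r + 6k = 589.803 → ⌈·⌉ = 590
j=8: r + 7k = 678.136333… → ⌈·⌉ = 679
j=9: r + 8k = 766.469666… → ⌈·⌉ = 767
j=10: r + 9k = 854.803 → ⌈·⌉ = 855
j=11: r + 10k = 943.136333… → ⌈·⌉ = 944
j=12: r + 11k = 1031.469666… → ⌈·⌉ = 1032
j=13: r + 12k = 1119.803 → ⌈·⌉ = 1120
j=14: r + 13k = 1208.136333… → ⌈·⌉ = 1209
j=15: r + 14k = 1296.469666… → ⌈·⌉ = 1297
j=16: r + 15k = 1384.803 → ⌈·⌉ = 1385
j=17: r + 16k = 1473.136333… → ⌈·⌉ = 1474
j=18: r + 17k = 1561.469666… → ⌈·⌉ = 1562

60, 149, 237, 325, 414, 502, 590, 679, 767, 855, 944, 1032, 1120, 1209, 1297, 1385, 1474, 1562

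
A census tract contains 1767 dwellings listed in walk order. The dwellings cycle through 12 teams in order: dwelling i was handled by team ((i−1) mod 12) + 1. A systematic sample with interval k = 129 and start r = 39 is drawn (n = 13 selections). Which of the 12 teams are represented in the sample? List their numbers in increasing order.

3, 6, 9, 12

Consecutive selections differ by k = 129, so their team numbers differ by 129 mod 12 = 9.
gcd(129, 12) = 3, so the sample visits 12/3 = 4 distinct residues mod 12.
Start 39 is team 3; the teams hit are 3, 6, 9, 12.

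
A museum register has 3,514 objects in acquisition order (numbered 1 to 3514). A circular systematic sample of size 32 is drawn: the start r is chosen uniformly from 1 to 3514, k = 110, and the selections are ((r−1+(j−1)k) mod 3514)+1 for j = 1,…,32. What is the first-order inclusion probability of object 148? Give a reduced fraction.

16/1757

For each position j, as r ranges over 1…3514 the j-th selection hits every object exactly once, so object 148 is selected for exactly 32 of the 3514 starts.
Inclusion probability = 32/3514 = 16/1757.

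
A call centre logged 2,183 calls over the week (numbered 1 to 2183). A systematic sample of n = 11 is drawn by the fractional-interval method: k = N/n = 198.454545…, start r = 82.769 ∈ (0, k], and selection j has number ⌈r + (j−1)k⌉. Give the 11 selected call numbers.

j=1: r + 0k = 82.769 → ⌈·⌉ = 83
j=2: r + 1k = 281.223545… → ⌈·⌉ = 282
j=3: r + 2k = 479.678090… → ⌈·⌉ = 480
j=4: r + 3k = 678.132636… → ⌈·⌉ = 679
j=5: r + 4k = 876.587181… → ⌈·⌉ = 877
j=6: r + 5k = 1075.041727… → ⌈·⌉ = 1076
j=7: r + 6k = 1273.496272… → ⌈·⌉ = 1274
j=8: r + 7k = 1471.950818… → ⌈·⌉ = 1472
j=9: r + 8k = 1670.405363… → ⌈·⌉ = 1671
j=10: r + 9k = 1868.859909… → ⌈·⌉ = 1869
j=11: r + 10k = 2067.314454… → ⌈·⌉ = 2068

83, 282, 480, 679, 877, 1076, 1274, 1472, 1671, 1869, 2068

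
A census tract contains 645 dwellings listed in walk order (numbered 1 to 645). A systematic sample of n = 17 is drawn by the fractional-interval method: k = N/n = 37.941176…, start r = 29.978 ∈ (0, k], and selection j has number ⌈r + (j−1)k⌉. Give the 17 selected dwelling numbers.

j=1: r + 0k = 29.978 → ⌈·⌉ = 30
j=2: r + 1k = 67.919176… → ⌈·⌉ = 68
j=3: r + 2k = 105.860352… → ⌈·⌉ = 106
j=4: r + 3k = 143.801529… → ⌈·⌉ = 144
j=5: r + 4k = 181.742705… → ⌈·⌉ = 182
j=6: r + 5k = 219.683882… → ⌈·⌉ = 220
j=7: r + 6k = 257.625058… → ⌈·⌉ = 258
j=8: r + 7k = 295.566235… → ⌈·⌉ = 296
j=9: r + 8k = 333.507411… → ⌈·⌉ = 334
j=10: r + 9k = 371.448588… → ⌈·⌉ = 372
j=11: r + 10k = 409.389764… → ⌈·⌉ = 410
j=12: r + 11k = 447.330941… → ⌈·⌉ = 448
j=13: r + 12k = 485.272117… → ⌈·⌉ = 486
j=14: r + 13k = 523.213294… → ⌈·⌉ = 524
j=15: r + 14k = 561.154470… → ⌈·⌉ = 562
j=16: r + 15k = 599.095647… → ⌈·⌉ = 600
j=17: r + 16k = 637.036823… → ⌈·⌉ = 638

30, 68, 106, 144, 182, 220, 258, 296, 334, 372, 410, 448, 486, 524, 562, 600, 638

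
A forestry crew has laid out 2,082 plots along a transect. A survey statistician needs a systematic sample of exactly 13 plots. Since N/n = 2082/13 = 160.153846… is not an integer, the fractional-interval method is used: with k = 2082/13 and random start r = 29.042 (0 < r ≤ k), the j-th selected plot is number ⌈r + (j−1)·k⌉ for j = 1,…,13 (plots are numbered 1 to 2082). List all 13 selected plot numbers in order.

30, 190, 350, 510, 670, 830, 990, 1151, 1311, 1471, 1631, 1791, 1951

j=1: r + 0k = 29.042 → ⌈·⌉ = 30
j=2: r + 1k = 189.195846… → ⌈·⌉ = 190
j=3: r + 2k = 349.349692… → ⌈·⌉ = 350
j=4: r + 3k = 509.503538… → ⌈·⌉ = 510
j=5: r + 4k = 669.657384… → ⌈·⌉ = 670
j=6: r + 5k = 829.811230… → ⌈·⌉ = 830
j=7: r + 6k = 989.965076… → ⌈·⌉ = 990
j=8: r + 7k = 1150.118923… → ⌈·⌉ = 1151
j=9: r + 8k = 1310.272769… → ⌈·⌉ = 1311
j=10: r + 9k = 1470.426615… → ⌈·⌉ = 1471
j=11: r + 10k = 1630.580461… → ⌈·⌉ = 1631
j=12: r + 11k = 1790.734307… → ⌈·⌉ = 1791
j=13: r + 12k = 1950.888153… → ⌈·⌉ = 1951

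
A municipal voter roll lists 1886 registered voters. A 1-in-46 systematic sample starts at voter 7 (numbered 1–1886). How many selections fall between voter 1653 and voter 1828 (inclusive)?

4

k = 46
First selection ≥ 1653: 7 + ⌈(1653−7)/46⌉·46 = 7 + 36×46 = 1663
Last selection ≤ 1828: 7 + ⌊(1828−7)/46⌋·46 = 7 + 39×46 = 1801
Count = 39 − 36 + 1 = 4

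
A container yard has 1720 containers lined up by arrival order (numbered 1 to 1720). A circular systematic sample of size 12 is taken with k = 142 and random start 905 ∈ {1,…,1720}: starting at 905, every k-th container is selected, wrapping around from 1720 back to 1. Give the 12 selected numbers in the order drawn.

905, 1047, 1189, 1331, 1473, 1615, 37, 179, 321, 463, 605, 747

Selection 1: 905
Selection 2: 905 + 142 = 1047
Selection 3: 1047 + 142 = 1189
Selection 4: 1189 + 142 = 1331
Selection 5: 1331 + 142 = 1473
Selection 6: 1473 + 142 = 1615
Selection 7: 1615 + 142 = 1757 → 1757 − 1720 = 37
Selection 8: 37 + 142 = 179
Selection 9: 179 + 142 = 321
Selection 10: 321 + 142 = 463
Selection 11: 463 + 142 = 605
Selection 12: 605 + 142 = 747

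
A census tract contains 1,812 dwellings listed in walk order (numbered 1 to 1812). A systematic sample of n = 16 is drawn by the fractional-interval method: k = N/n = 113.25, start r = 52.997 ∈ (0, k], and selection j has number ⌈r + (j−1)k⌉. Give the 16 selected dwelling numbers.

53, 167, 280, 393, 506, 620, 733, 846, 959, 1073, 1186, 1299, 1412, 1526, 1639, 1752

j=1: r + 0k = 52.997 → ⌈·⌉ = 53
j=2: r + 1k = 166.247 → ⌈·⌉ = 167
j=3: r + 2k = 279.497 → ⌈·⌉ = 280
j=4: r + 3k = 392.747 → ⌈·⌉ = 393
j=5: r + 4k = 505.997 → ⌈·⌉ = 506
j=6: r + 5k = 619.247 → ⌈·⌉ = 620
j=7: r + 6k = 732.497 → ⌈·⌉ = 733
j=8: r + 7k = 845.747 → ⌈·⌉ = 846
j=9: r + 8k = 958.997 → ⌈·⌉ = 959
j=10: r + 9k = 1072.247 → ⌈·⌉ = 1073
j=11: r + 10k = 1185.497 → ⌈·⌉ = 1186
j=12: r + 11k = 1298.747 → ⌈·⌉ = 1299
j=13: r + 12k = 1411.997 → ⌈·⌉ = 1412
j=14: r + 13k = 1525.247 → ⌈·⌉ = 1526
j=15: r + 14k = 1638.497 → ⌈·⌉ = 1639
j=16: r + 15k = 1751.747 → ⌈·⌉ = 1752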